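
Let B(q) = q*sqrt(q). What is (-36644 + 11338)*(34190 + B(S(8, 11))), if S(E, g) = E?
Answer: -865212140 - 404896*sqrt(2) ≈ -8.6578e+8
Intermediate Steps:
B(q) = q**(3/2)
(-36644 + 11338)*(34190 + B(S(8, 11))) = (-36644 + 11338)*(34190 + 8**(3/2)) = -25306*(34190 + 16*sqrt(2)) = -865212140 - 404896*sqrt(2)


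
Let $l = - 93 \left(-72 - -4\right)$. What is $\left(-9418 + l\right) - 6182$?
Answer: $-9276$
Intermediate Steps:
$l = 6324$ ($l = - 93 \left(-72 + 4\right) = \left(-93\right) \left(-68\right) = 6324$)
$\left(-9418 + l\right) - 6182 = \left(-9418 + 6324\right) - 6182 = -3094 - 6182 = -9276$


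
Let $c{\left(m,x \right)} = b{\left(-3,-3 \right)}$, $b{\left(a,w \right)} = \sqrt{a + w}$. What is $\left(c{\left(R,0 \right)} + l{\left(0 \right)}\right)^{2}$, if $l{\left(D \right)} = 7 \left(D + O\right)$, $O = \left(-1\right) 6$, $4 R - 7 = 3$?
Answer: $\left(42 - i \sqrt{6}\right)^{2} \approx 1758.0 - 205.76 i$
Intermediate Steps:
$R = \frac{5}{2}$ ($R = \frac{7}{4} + \frac{1}{4} \cdot 3 = \frac{7}{4} + \frac{3}{4} = \frac{5}{2} \approx 2.5$)
$O = -6$
$c{\left(m,x \right)} = i \sqrt{6}$ ($c{\left(m,x \right)} = \sqrt{-3 - 3} = \sqrt{-6} = i \sqrt{6}$)
$l{\left(D \right)} = -42 + 7 D$ ($l{\left(D \right)} = 7 \left(D - 6\right) = 7 \left(-6 + D\right) = -42 + 7 D$)
$\left(c{\left(R,0 \right)} + l{\left(0 \right)}\right)^{2} = \left(i \sqrt{6} + \left(-42 + 7 \cdot 0\right)\right)^{2} = \left(i \sqrt{6} + \left(-42 + 0\right)\right)^{2} = \left(i \sqrt{6} - 42\right)^{2} = \left(-42 + i \sqrt{6}\right)^{2}$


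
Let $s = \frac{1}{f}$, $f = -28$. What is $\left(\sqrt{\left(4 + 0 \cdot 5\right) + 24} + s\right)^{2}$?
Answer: $\frac{21953}{784} - \frac{\sqrt{7}}{7} \approx 27.623$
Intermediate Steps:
$s = - \frac{1}{28}$ ($s = \frac{1}{-28} = - \frac{1}{28} \approx -0.035714$)
$\left(\sqrt{\left(4 + 0 \cdot 5\right) + 24} + s\right)^{2} = \left(\sqrt{\left(4 + 0 \cdot 5\right) + 24} - \frac{1}{28}\right)^{2} = \left(\sqrt{\left(4 + 0\right) + 24} - \frac{1}{28}\right)^{2} = \left(\sqrt{4 + 24} - \frac{1}{28}\right)^{2} = \left(\sqrt{28} - \frac{1}{28}\right)^{2} = \left(2 \sqrt{7} - \frac{1}{28}\right)^{2} = \left(- \frac{1}{28} + 2 \sqrt{7}\right)^{2}$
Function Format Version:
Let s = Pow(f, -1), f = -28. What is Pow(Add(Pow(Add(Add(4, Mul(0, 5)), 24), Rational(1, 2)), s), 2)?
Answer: Add(Rational(21953, 784), Mul(Rational(-1, 7), Pow(7, Rational(1, 2)))) ≈ 27.623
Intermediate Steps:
s = Rational(-1, 28) (s = Pow(-28, -1) = Rational(-1, 28) ≈ -0.035714)
Pow(Add(Pow(Add(Add(4, Mul(0, 5)), 24), Rational(1, 2)), s), 2) = Pow(Add(Pow(Add(Add(4, Mul(0, 5)), 24), Rational(1, 2)), Rational(-1, 28)), 2) = Pow(Add(Pow(Add(Add(4, 0), 24), Rational(1, 2)), Rational(-1, 28)), 2) = Pow(Add(Pow(Add(4, 24), Rational(1, 2)), Rational(-1, 28)), 2) = Pow(Add(Pow(28, Rational(1, 2)), Rational(-1, 28)), 2) = Pow(Add(Mul(2, Pow(7, Rational(1, 2))), Rational(-1, 28)), 2) = Pow(Add(Rational(-1, 28), Mul(2, Pow(7, Rational(1, 2)))), 2)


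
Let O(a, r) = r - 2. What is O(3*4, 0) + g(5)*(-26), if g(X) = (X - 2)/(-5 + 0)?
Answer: 68/5 ≈ 13.600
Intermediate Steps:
g(X) = ⅖ - X/5 (g(X) = (-2 + X)/(-5) = (-2 + X)*(-⅕) = ⅖ - X/5)
O(a, r) = -2 + r
O(3*4, 0) + g(5)*(-26) = (-2 + 0) + (⅖ - ⅕*5)*(-26) = -2 + (⅖ - 1)*(-26) = -2 - ⅗*(-26) = -2 + 78/5 = 68/5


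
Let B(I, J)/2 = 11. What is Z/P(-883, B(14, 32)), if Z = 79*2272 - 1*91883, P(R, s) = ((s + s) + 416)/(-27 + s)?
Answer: -87605/92 ≈ -952.23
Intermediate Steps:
B(I, J) = 22 (B(I, J) = 2*11 = 22)
P(R, s) = (416 + 2*s)/(-27 + s) (P(R, s) = (2*s + 416)/(-27 + s) = (416 + 2*s)/(-27 + s))
Z = 87605 (Z = 179488 - 91883 = 87605)
Z/P(-883, B(14, 32)) = 87605/((2*(208 + 22)/(-27 + 22))) = 87605/((2*230/(-5))) = 87605/((2*(-⅕)*230)) = 87605/(-92) = 87605*(-1/92) = -87605/92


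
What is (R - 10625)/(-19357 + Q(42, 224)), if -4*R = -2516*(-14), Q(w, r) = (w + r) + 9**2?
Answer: 19431/19010 ≈ 1.0221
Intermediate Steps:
Q(w, r) = 81 + r + w (Q(w, r) = (r + w) + 81 = 81 + r + w)
R = -8806 (R = -(-629)*(-14) = -1/4*35224 = -8806)
(R - 10625)/(-19357 + Q(42, 224)) = (-8806 - 10625)/(-19357 + (81 + 224 + 42)) = -19431/(-19357 + 347) = -19431/(-19010) = -19431*(-1/19010) = 19431/19010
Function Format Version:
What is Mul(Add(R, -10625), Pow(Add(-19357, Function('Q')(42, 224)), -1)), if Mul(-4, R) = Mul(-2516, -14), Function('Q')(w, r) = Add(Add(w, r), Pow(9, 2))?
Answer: Rational(19431, 19010) ≈ 1.0221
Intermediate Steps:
Function('Q')(w, r) = Add(81, r, w) (Function('Q')(w, r) = Add(Add(r, w), 81) = Add(81, r, w))
R = -8806 (R = Mul(Rational(-1, 4), Mul(-2516, -14)) = Mul(Rational(-1, 4), 35224) = -8806)
Mul(Add(R, -10625), Pow(Add(-19357, Function('Q')(42, 224)), -1)) = Mul(Add(-8806, -10625), Pow(Add(-19357, Add(81, 224, 42)), -1)) = Mul(-19431, Pow(Add(-19357, 347), -1)) = Mul(-19431, Pow(-19010, -1)) = Mul(-19431, Rational(-1, 19010)) = Rational(19431, 19010)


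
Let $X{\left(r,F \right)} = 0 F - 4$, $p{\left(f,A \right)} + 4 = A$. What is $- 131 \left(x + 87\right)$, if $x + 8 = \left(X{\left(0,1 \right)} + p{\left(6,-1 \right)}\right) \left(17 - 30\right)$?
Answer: $-25676$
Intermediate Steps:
$p{\left(f,A \right)} = -4 + A$
$X{\left(r,F \right)} = -4$ ($X{\left(r,F \right)} = 0 - 4 = -4$)
$x = 109$ ($x = -8 + \left(-4 - 5\right) \left(17 - 30\right) = -8 + \left(-4 - 5\right) \left(-13\right) = -8 - -117 = -8 + 117 = 109$)
$- 131 \left(x + 87\right) = - 131 \left(109 + 87\right) = \left(-131\right) 196 = -25676$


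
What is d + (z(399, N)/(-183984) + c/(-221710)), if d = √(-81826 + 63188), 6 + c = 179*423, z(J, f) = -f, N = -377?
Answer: -7006598647/20395546320 + I*√18638 ≈ -0.34354 + 136.52*I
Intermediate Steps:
c = 75711 (c = -6 + 179*423 = -6 + 75717 = 75711)
d = I*√18638 (d = √(-18638) = I*√18638 ≈ 136.52*I)
d + (z(399, N)/(-183984) + c/(-221710)) = I*√18638 + (-1*(-377)/(-183984) + 75711/(-221710)) = I*√18638 + (377*(-1/183984) + 75711*(-1/221710)) = I*√18638 + (-377/183984 - 75711/221710) = I*√18638 - 7006598647/20395546320 = -7006598647/20395546320 + I*√18638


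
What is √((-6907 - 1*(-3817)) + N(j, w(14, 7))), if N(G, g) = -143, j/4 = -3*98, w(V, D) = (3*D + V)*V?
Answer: I*√3233 ≈ 56.859*I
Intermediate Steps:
w(V, D) = V*(V + 3*D) (w(V, D) = (V + 3*D)*V = V*(V + 3*D))
j = -1176 (j = 4*(-3*98) = 4*(-294) = -1176)
√((-6907 - 1*(-3817)) + N(j, w(14, 7))) = √((-6907 - 1*(-3817)) - 143) = √((-6907 + 3817) - 143) = √(-3090 - 143) = √(-3233) = I*√3233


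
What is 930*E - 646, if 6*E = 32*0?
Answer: -646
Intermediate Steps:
E = 0 (E = (32*0)/6 = (⅙)*0 = 0)
930*E - 646 = 930*0 - 646 = 0 - 646 = -646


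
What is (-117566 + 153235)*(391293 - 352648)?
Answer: 1378428505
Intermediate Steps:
(-117566 + 153235)*(391293 - 352648) = 35669*38645 = 1378428505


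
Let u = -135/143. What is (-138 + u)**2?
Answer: 394777161/20449 ≈ 19305.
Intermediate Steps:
u = -135/143 (u = -135*1/143 = -135/143 ≈ -0.94406)
(-138 + u)**2 = (-138 - 135/143)**2 = (-19869/143)**2 = 394777161/20449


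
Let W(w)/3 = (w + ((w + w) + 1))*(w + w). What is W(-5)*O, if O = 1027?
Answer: 431340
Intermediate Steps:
W(w) = 6*w*(1 + 3*w) (W(w) = 3*((w + ((w + w) + 1))*(w + w)) = 3*((w + (2*w + 1))*(2*w)) = 3*((w + (1 + 2*w))*(2*w)) = 3*((1 + 3*w)*(2*w)) = 3*(2*w*(1 + 3*w)) = 6*w*(1 + 3*w))
W(-5)*O = (6*(-5)*(1 + 3*(-5)))*1027 = (6*(-5)*(1 - 15))*1027 = (6*(-5)*(-14))*1027 = 420*1027 = 431340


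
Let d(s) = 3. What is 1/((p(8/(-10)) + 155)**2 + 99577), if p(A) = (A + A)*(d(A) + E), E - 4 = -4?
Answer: 25/3053426 ≈ 8.1875e-6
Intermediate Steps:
E = 0 (E = 4 - 4 = 0)
p(A) = 6*A (p(A) = (A + A)*(3 + 0) = (2*A)*3 = 6*A)
1/((p(8/(-10)) + 155)**2 + 99577) = 1/((6*(8/(-10)) + 155)**2 + 99577) = 1/((6*(8*(-1/10)) + 155)**2 + 99577) = 1/((6*(-4/5) + 155)**2 + 99577) = 1/((-24/5 + 155)**2 + 99577) = 1/((751/5)**2 + 99577) = 1/(564001/25 + 99577) = 1/(3053426/25) = 25/3053426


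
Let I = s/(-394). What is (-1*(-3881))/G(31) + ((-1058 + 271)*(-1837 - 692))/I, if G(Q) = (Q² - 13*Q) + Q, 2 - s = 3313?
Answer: 461899147309/1950179 ≈ 2.3685e+5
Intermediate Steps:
s = -3311 (s = 2 - 1*3313 = 2 - 3313 = -3311)
G(Q) = Q² - 12*Q
I = 3311/394 (I = -3311/(-394) = -3311*(-1/394) = 3311/394 ≈ 8.4035)
(-1*(-3881))/G(31) + ((-1058 + 271)*(-1837 - 692))/I = (-1*(-3881))/((31*(-12 + 31))) + ((-1058 + 271)*(-1837 - 692))/(3311/394) = 3881/((31*19)) - 787*(-2529)*(394/3311) = 3881/589 + 1990323*(394/3311) = 3881*(1/589) + 784187262/3311 = 3881/589 + 784187262/3311 = 461899147309/1950179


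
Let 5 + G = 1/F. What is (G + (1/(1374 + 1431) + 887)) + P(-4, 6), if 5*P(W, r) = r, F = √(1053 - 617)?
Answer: 2477377/2805 + √109/218 ≈ 883.25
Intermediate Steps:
F = 2*√109 (F = √436 = 2*√109 ≈ 20.881)
P(W, r) = r/5
G = -5 + √109/218 (G = -5 + 1/(2*√109) = -5 + √109/218 ≈ -4.9521)
(G + (1/(1374 + 1431) + 887)) + P(-4, 6) = ((-5 + √109/218) + (1/(1374 + 1431) + 887)) + (⅕)*6 = ((-5 + √109/218) + (1/2805 + 887)) + 6/5 = ((-5 + √109/218) + 2488036/2805) + 6/5 = (2474011/2805 + √109/218) + 6/5 = 2477377/2805 + √109/218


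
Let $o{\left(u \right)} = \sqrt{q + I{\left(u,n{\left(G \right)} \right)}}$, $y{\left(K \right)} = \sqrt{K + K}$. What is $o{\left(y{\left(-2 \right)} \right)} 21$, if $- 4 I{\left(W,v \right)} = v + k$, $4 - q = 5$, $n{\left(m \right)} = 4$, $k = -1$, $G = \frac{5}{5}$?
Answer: $\frac{21 i \sqrt{7}}{2} \approx 27.78 i$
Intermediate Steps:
$G = 1$ ($G = 5 \cdot \frac{1}{5} = 1$)
$y{\left(K \right)} = \sqrt{2} \sqrt{K}$ ($y{\left(K \right)} = \sqrt{2 K} = \sqrt{2} \sqrt{K}$)
$q = -1$ ($q = 4 - 5 = -1$)
$I{\left(W,v \right)} = \frac{1}{4} - \frac{v}{4}$ ($I{\left(W,v \right)} = - \frac{v - 1}{4} = - \frac{-1 + v}{4} = \frac{1}{4} - \frac{v}{4}$)
$o{\left(u \right)} = \frac{i \sqrt{7}}{2}$ ($o{\left(u \right)} = \sqrt{-1 + \left(\frac{1}{4} - 1\right)} = \sqrt{-1 - \frac{3}{4}} = \sqrt{- \frac{7}{4}} = \frac{i \sqrt{7}}{2}$)
$o{\left(y{\left(-2 \right)} \right)} 21 = \frac{i \sqrt{7}}{2} \cdot 21 = \frac{21 i \sqrt{7}}{2}$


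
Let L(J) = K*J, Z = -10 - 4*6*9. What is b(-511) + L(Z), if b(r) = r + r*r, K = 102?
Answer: 237558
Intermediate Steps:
Z = -226 (Z = -10 - 24*9 = -10 - 216 = -226)
b(r) = r + r²
L(J) = 102*J
b(-511) + L(Z) = -511*(1 - 511) + 102*(-226) = -511*(-510) - 23052 = 260610 - 23052 = 237558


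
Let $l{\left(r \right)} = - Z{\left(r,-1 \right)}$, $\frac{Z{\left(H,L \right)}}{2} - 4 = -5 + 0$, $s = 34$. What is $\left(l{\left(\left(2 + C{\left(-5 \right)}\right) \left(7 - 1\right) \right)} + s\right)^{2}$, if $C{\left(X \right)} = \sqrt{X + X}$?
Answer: $1296$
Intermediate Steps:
$C{\left(X \right)} = \sqrt{2} \sqrt{X}$ ($C{\left(X \right)} = \sqrt{2 X} = \sqrt{2} \sqrt{X}$)
$Z{\left(H,L \right)} = -2$ ($Z{\left(H,L \right)} = 8 + 2 \left(-5 + 0\right) = 8 + 2 \left(-5\right) = 8 - 10 = -2$)
$l{\left(r \right)} = 2$ ($l{\left(r \right)} = \left(-1\right) \left(-2\right) = 2$)
$\left(l{\left(\left(2 + C{\left(-5 \right)}\right) \left(7 - 1\right) \right)} + s\right)^{2} = \left(2 + 34\right)^{2} = 36^{2} = 1296$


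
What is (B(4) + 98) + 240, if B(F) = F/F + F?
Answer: 343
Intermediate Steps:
B(F) = 1 + F
(B(4) + 98) + 240 = ((1 + 4) + 98) + 240 = (5 + 98) + 240 = 103 + 240 = 343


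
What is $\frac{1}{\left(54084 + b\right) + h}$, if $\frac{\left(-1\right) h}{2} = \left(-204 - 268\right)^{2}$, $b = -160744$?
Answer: $- \frac{1}{552228} \approx -1.8108 \cdot 10^{-6}$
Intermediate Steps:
$h = -445568$ ($h = - 2 \left(-204 - 268\right)^{2} = - 2 \left(-472\right)^{2} = \left(-2\right) 222784 = -445568$)
$\frac{1}{\left(54084 + b\right) + h} = \frac{1}{\left(54084 - 160744\right) - 445568} = \frac{1}{-106660 - 445568} = \frac{1}{-552228} = - \frac{1}{552228}$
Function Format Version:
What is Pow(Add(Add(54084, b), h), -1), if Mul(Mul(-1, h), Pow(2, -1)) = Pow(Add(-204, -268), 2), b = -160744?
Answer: Rational(-1, 552228) ≈ -1.8108e-6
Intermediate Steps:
h = -445568 (h = Mul(-2, Pow(Add(-204, -268), 2)) = Mul(-2, Pow(-472, 2)) = Mul(-2, 222784) = -445568)
Pow(Add(Add(54084, b), h), -1) = Pow(Add(Add(54084, -160744), -445568), -1) = Pow(Add(-106660, -445568), -1) = Pow(-552228, -1) = Rational(-1, 552228)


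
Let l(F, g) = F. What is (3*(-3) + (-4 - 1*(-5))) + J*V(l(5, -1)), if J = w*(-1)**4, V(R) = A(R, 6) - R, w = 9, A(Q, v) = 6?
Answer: 1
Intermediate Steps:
V(R) = 6 - R
J = 9 (J = 9*(-1)**4 = 9*1 = 9)
(3*(-3) + (-4 - 1*(-5))) + J*V(l(5, -1)) = (3*(-3) + (-4 - 1*(-5))) + 9*(6 - 1*5) = (-9 + (-4 + 5)) + 9*(6 - 5) = (-9 + 1) + 9*1 = -8 + 9 = 1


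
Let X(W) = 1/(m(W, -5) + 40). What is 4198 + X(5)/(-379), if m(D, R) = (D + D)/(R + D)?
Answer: 4198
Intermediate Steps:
m(D, R) = 2*D/(D + R) (m(D, R) = (2*D)/(D + R) = 2*D/(D + R))
X(W) = 1/(40 + 2*W/(-5 + W)) (X(W) = 1/(2*W/(W - 5) + 40) = 1/(2*W/(-5 + W) + 40) = 1/(40 + 2*W/(-5 + W)))
4198 + X(5)/(-379) = 4198 + ((-5 + 5)/(2*(-100 + 21*5)))/(-379) = 4198 + ((½)*0/(-100 + 105))*(-1/379) = 4198 + ((½)*0/5)*(-1/379) = 4198 + ((½)*(⅕)*0)*(-1/379) = 4198 + 0*(-1/379) = 4198 + 0 = 4198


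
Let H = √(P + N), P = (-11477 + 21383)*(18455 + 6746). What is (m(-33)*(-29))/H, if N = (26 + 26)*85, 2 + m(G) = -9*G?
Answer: -8555*√249645526/249645526 ≈ -0.54145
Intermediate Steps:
m(G) = -2 - 9*G
N = 4420 (N = 52*85 = 4420)
P = 249641106 (P = 9906*25201 = 249641106)
H = √249645526 (H = √(249641106 + 4420) = √249645526 ≈ 15800.)
(m(-33)*(-29))/H = ((-2 - 9*(-33))*(-29))/(√249645526) = ((-2 + 297)*(-29))*(√249645526/249645526) = (295*(-29))*(√249645526/249645526) = -8555*√249645526/249645526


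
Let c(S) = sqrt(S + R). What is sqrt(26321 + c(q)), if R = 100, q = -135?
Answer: sqrt(26321 + I*sqrt(35)) ≈ 162.24 + 0.018*I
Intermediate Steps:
c(S) = sqrt(100 + S) (c(S) = sqrt(S + 100) = sqrt(100 + S))
sqrt(26321 + c(q)) = sqrt(26321 + sqrt(100 - 135)) = sqrt(26321 + sqrt(-35)) = sqrt(26321 + I*sqrt(35))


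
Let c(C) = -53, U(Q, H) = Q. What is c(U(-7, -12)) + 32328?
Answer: 32275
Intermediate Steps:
c(U(-7, -12)) + 32328 = -53 + 32328 = 32275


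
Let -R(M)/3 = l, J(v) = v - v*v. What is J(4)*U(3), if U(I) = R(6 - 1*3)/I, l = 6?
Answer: 72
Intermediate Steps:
J(v) = v - v²
R(M) = -18 (R(M) = -3*6 = -18)
U(I) = -18/I
J(4)*U(3) = (4*(1 - 1*4))*(-18/3) = (4*(1 - 4))*(-18*⅓) = (4*(-3))*(-6) = -12*(-6) = 72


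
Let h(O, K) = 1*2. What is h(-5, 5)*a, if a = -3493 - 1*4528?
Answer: -16042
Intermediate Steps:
a = -8021 (a = -3493 - 4528 = -8021)
h(O, K) = 2
h(-5, 5)*a = 2*(-8021) = -16042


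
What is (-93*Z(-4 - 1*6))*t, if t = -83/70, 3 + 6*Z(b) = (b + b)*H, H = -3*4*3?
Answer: 1844841/140 ≈ 13177.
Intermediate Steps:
H = -36 (H = -12*3 = -36)
Z(b) = -1/2 - 12*b (Z(b) = -1/2 + ((b + b)*(-36))/6 = -1/2 + ((2*b)*(-36))/6 = -1/2 + (-72*b)/6 = -1/2 - 12*b)
t = -83/70 (t = -83*1/70 = -83/70 ≈ -1.1857)
(-93*Z(-4 - 1*6))*t = -93*(-1/2 - 12*(-4 - 1*6))*(-83/70) = -93*(-1/2 - 12*(-4 - 6))*(-83/70) = -93*(-1/2 - 12*(-10))*(-83/70) = -93*(-1/2 + 120)*(-83/70) = -93*239/2*(-83/70) = -22227/2*(-83/70) = 1844841/140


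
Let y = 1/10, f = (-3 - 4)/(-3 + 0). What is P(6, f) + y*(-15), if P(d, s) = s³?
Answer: 605/54 ≈ 11.204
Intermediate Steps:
f = 7/3 (f = -7/(-3) = -7*(-⅓) = 7/3 ≈ 2.3333)
y = ⅒ ≈ 0.10000
P(6, f) + y*(-15) = (7/3)³ + (⅒)*(-15) = 343/27 - 3/2 = 605/54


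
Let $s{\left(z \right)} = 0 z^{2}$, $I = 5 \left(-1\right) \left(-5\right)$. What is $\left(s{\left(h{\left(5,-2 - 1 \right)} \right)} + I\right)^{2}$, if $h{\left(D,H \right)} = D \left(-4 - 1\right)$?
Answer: $625$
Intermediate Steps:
$h{\left(D,H \right)} = - 5 D$ ($h{\left(D,H \right)} = D \left(-5\right) = - 5 D$)
$I = 25$ ($I = \left(-5\right) \left(-5\right) = 25$)
$s{\left(z \right)} = 0$
$\left(s{\left(h{\left(5,-2 - 1 \right)} \right)} + I\right)^{2} = \left(0 + 25\right)^{2} = 25^{2} = 625$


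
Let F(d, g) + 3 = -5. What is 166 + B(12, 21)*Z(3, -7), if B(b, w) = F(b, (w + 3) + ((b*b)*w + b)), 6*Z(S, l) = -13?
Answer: 550/3 ≈ 183.33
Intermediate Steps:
Z(S, l) = -13/6 (Z(S, l) = (1/6)*(-13) = -13/6)
F(d, g) = -8 (F(d, g) = -3 - 5 = -8)
B(b, w) = -8
166 + B(12, 21)*Z(3, -7) = 166 - 8*(-13/6) = 166 + 52/3 = 550/3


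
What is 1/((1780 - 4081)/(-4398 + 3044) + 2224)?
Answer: 1354/3013597 ≈ 0.00044930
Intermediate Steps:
1/((1780 - 4081)/(-4398 + 3044) + 2224) = 1/(-2301/(-1354) + 2224) = 1/(-2301*(-1/1354) + 2224) = 1/(2301/1354 + 2224) = 1/(3013597/1354) = 1354/3013597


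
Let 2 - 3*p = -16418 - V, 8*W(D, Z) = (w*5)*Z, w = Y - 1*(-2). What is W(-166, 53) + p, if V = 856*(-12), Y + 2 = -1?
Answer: 48389/24 ≈ 2016.2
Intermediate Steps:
Y = -3 (Y = -2 - 1 = -3)
w = -1 (w = -3 - 1*(-2) = -3 + 2 = -1)
V = -10272
W(D, Z) = -5*Z/8 (W(D, Z) = ((-1*5)*Z)/8 = (-5*Z)/8 = -5*Z/8)
p = 6148/3 (p = ⅔ - (-16418 - 1*(-10272))/3 = ⅔ - (-16418 + 10272)/3 = ⅔ - ⅓*(-6146) = ⅔ + 6146/3 = 6148/3 ≈ 2049.3)
W(-166, 53) + p = -5/8*53 + 6148/3 = -265/8 + 6148/3 = 48389/24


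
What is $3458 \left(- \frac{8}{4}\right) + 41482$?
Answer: $34566$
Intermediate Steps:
$3458 \left(- \frac{8}{4}\right) + 41482 = 3458 \left(\left(-8\right) \frac{1}{4}\right) + 41482 = 3458 \left(-2\right) + 41482 = -6916 + 41482 = 34566$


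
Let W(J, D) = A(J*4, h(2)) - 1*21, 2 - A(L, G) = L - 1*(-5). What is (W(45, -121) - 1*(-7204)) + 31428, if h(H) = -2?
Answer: 38428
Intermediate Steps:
A(L, G) = -3 - L (A(L, G) = 2 - (L - 1*(-5)) = 2 - (L + 5) = 2 - (5 + L) = 2 + (-5 - L) = -3 - L)
W(J, D) = -24 - 4*J (W(J, D) = (-3 - J*4) - 1*21 = (-3 - 4*J) - 21 = -24 - 4*J)
(W(45, -121) - 1*(-7204)) + 31428 = ((-24 - 4*45) - 1*(-7204)) + 31428 = ((-24 - 180) + 7204) + 31428 = (-204 + 7204) + 31428 = 7000 + 31428 = 38428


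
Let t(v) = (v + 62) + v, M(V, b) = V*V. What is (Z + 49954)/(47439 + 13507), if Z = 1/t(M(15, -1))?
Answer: 25576449/31204352 ≈ 0.81964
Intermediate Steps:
M(V, b) = V²
t(v) = 62 + 2*v (t(v) = (62 + v) + v = 62 + 2*v)
Z = 1/512 (Z = 1/(62 + 2*15²) = 1/(62 + 2*225) = 1/(62 + 450) = 1/512 ≈ 0.0019531)
(Z + 49954)/(47439 + 13507) = (1/512 + 49954)/(47439 + 13507) = (25576449/512)/60946 = (25576449/512)*(1/60946) = 25576449/31204352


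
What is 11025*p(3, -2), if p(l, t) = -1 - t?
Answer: 11025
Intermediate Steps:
11025*p(3, -2) = 11025*(-1 - 1*(-2)) = 11025*(-1 + 2) = 11025*1 = 11025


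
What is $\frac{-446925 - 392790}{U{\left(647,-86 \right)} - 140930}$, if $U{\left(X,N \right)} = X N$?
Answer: $\frac{279905}{65524} \approx 4.2718$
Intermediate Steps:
$U{\left(X,N \right)} = N X$
$\frac{-446925 - 392790}{U{\left(647,-86 \right)} - 140930} = \frac{-446925 - 392790}{\left(-86\right) 647 - 140930} = - \frac{839715}{-55642 - 140930} = - \frac{839715}{-196572} = \left(-839715\right) \left(- \frac{1}{196572}\right) = \frac{279905}{65524}$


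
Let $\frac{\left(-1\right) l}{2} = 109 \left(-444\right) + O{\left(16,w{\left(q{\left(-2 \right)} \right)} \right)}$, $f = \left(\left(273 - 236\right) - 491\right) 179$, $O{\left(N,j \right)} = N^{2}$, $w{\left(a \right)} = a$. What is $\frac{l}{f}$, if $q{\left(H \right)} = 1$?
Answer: $- \frac{48140}{40633} \approx -1.1848$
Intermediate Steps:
$f = -81266$ ($f = \left(37 - 491\right) 179 = \left(-454\right) 179 = -81266$)
$l = 96280$ ($l = - 2 \left(109 \left(-444\right) + 16^{2}\right) = - 2 \left(-48396 + 256\right) = \left(-2\right) \left(-48140\right) = 96280$)
$\frac{l}{f} = \frac{96280}{-81266} = 96280 \left(- \frac{1}{81266}\right) = - \frac{48140}{40633}$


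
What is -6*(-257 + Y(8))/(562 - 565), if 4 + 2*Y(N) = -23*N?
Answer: -702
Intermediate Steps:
Y(N) = -2 - 23*N/2 (Y(N) = -2 + (-23*N)/2 = -2 - 23*N/2)
-6*(-257 + Y(8))/(562 - 565) = -6*(-257 + (-2 - 23/2*8))/(562 - 565) = -6*(-257 + (-2 - 92))/(-3) = -6*(-257 - 94)*(-1)/3 = -(-2106)*(-1)/3 = -6*117 = -702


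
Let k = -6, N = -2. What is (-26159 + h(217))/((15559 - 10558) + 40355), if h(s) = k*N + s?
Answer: -12965/22678 ≈ -0.57170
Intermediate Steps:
h(s) = 12 + s (h(s) = -6*(-2) + s = 12 + s)
(-26159 + h(217))/((15559 - 10558) + 40355) = (-26159 + (12 + 217))/((15559 - 10558) + 40355) = (-26159 + 229)/(5001 + 40355) = -25930/45356 = -25930*1/45356 = -12965/22678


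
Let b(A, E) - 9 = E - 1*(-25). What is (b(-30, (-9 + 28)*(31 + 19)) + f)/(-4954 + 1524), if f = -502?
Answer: -241/1715 ≈ -0.14052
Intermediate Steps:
b(A, E) = 34 + E (b(A, E) = 9 + (E - 1*(-25)) = 9 + (E + 25) = 9 + (25 + E) = 34 + E)
(b(-30, (-9 + 28)*(31 + 19)) + f)/(-4954 + 1524) = ((34 + (-9 + 28)*(31 + 19)) - 502)/(-4954 + 1524) = ((34 + 19*50) - 502)/(-3430) = ((34 + 950) - 502)*(-1/3430) = (984 - 502)*(-1/3430) = 482*(-1/3430) = -241/1715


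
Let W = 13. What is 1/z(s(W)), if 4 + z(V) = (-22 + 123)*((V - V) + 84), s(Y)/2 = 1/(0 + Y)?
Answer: 1/8480 ≈ 0.00011792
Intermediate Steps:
s(Y) = 2/Y (s(Y) = 2/(0 + Y) = 2/Y)
z(V) = 8480 (z(V) = -4 + (-22 + 123)*((V - V) + 84) = -4 + 101*(0 + 84) = -4 + 101*84 = -4 + 8484 = 8480)
1/z(s(W)) = 1/8480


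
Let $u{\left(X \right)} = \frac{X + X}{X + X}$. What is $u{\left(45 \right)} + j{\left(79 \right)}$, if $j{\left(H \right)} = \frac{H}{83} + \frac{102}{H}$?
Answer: $\frac{21264}{6557} \approx 3.2429$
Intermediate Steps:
$u{\left(X \right)} = 1$ ($u{\left(X \right)} = \frac{2 X}{2 X} = 2 X \frac{1}{2 X} = 1$)
$j{\left(H \right)} = \frac{102}{H} + \frac{H}{83}$ ($j{\left(H \right)} = H \frac{1}{83} + \frac{102}{H} = \frac{H}{83} + \frac{102}{H} = \frac{102}{H} + \frac{H}{83}$)
$u{\left(45 \right)} + j{\left(79 \right)} = 1 + \left(\frac{102}{79} + \frac{1}{83} \cdot 79\right) = 1 + \left(102 \cdot \frac{1}{79} + \frac{79}{83}\right) = 1 + \left(\frac{102}{79} + \frac{79}{83}\right) = 1 + \frac{14707}{6557} = \frac{21264}{6557}$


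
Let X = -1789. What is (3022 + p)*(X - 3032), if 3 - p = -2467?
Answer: -26476932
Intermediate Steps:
p = 2470 (p = 3 - 1*(-2467) = 3 + 2467 = 2470)
(3022 + p)*(X - 3032) = (3022 + 2470)*(-1789 - 3032) = 5492*(-4821) = -26476932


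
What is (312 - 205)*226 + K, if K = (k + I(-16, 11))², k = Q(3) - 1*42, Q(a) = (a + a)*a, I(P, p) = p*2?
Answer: 24186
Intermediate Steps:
I(P, p) = 2*p
Q(a) = 2*a² (Q(a) = (2*a)*a = 2*a²)
k = -24 (k = 2*3² - 1*42 = 2*9 - 42 = 18 - 42 = -24)
K = 4 (K = (-24 + 2*11)² = (-24 + 22)² = (-2)² = 4)
(312 - 205)*226 + K = (312 - 205)*226 + 4 = 107*226 + 4 = 24182 + 4 = 24186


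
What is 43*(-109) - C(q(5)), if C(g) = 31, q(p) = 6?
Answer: -4718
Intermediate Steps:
43*(-109) - C(q(5)) = 43*(-109) - 1*31 = -4687 - 31 = -4718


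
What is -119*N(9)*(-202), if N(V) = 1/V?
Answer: 24038/9 ≈ 2670.9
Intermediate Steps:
-119*N(9)*(-202) = -119/9*(-202) = 24038/9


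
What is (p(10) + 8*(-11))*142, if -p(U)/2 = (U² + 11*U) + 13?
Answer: -75828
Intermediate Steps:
p(U) = -26 - 22*U - 2*U² (p(U) = -2*((U² + 11*U) + 13) = -2*(13 + U² + 11*U) = -26 - 22*U - 2*U²)
(p(10) + 8*(-11))*142 = ((-26 - 22*10 - 2*10²) + 8*(-11))*142 = ((-26 - 220 - 2*100) - 88)*142 = ((-26 - 220 - 200) - 88)*142 = (-446 - 88)*142 = -534*142 = -75828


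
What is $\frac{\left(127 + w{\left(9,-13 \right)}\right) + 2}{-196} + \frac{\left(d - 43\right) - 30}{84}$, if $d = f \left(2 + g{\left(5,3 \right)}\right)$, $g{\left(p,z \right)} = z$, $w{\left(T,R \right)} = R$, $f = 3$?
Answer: $- \frac{377}{294} \approx -1.2823$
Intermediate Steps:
$d = 15$ ($d = 3 \left(2 + 3\right) = 3 \cdot 5 = 15$)
$\frac{\left(127 + w{\left(9,-13 \right)}\right) + 2}{-196} + \frac{\left(d - 43\right) - 30}{84} = \frac{\left(127 - 13\right) + 2}{-196} + \frac{\left(15 - 43\right) - 30}{84} = \left(114 + 2\right) \left(- \frac{1}{196}\right) + \left(-28 - 30\right) \frac{1}{84} = 116 \left(- \frac{1}{196}\right) - \frac{29}{42} = - \frac{29}{49} - \frac{29}{42} = - \frac{377}{294}$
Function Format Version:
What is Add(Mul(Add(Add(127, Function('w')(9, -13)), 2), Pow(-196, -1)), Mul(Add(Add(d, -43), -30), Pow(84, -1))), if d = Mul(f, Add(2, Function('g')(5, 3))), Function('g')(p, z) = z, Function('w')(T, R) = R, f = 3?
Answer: Rational(-377, 294) ≈ -1.2823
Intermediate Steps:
d = 15 (d = Mul(3, Add(2, 3)) = Mul(3, 5) = 15)
Add(Mul(Add(Add(127, Function('w')(9, -13)), 2), Pow(-196, -1)), Mul(Add(Add(d, -43), -30), Pow(84, -1))) = Add(Mul(Add(Add(127, -13), 2), Pow(-196, -1)), Mul(Add(Add(15, -43), -30), Pow(84, -1))) = Add(Mul(Add(114, 2), Rational(-1, 196)), Mul(Add(-28, -30), Rational(1, 84))) = Add(Mul(116, Rational(-1, 196)), Mul(-58, Rational(1, 84))) = Add(Rational(-29, 49), Rational(-29, 42)) = Rational(-377, 294)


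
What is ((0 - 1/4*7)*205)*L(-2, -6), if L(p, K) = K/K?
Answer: -1435/4 ≈ -358.75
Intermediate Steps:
L(p, K) = 1
((0 - 1/4*7)*205)*L(-2, -6) = ((0 - 1/4*7)*205)*1 = ((0 - 1*¼*7)*205)*1 = ((0 - ¼*7)*205)*1 = ((0 - 7/4)*205)*1 = -7/4*205*1 = -1435/4*1 = -1435/4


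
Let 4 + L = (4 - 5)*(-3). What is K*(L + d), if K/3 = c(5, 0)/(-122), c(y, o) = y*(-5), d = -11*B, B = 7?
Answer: -2925/61 ≈ -47.951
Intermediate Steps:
d = -77 (d = -11*7 = -77)
c(y, o) = -5*y
L = -1 (L = -4 + (4 - 5)*(-3) = -4 - 1*(-3) = -4 + 3 = -1)
K = 75/122 (K = 3*(-5*5/(-122)) = 3*(-25*(-1/122)) = 3*(25/122) = 75/122 ≈ 0.61475)
K*(L + d) = 75*(-1 - 77)/122 = (75/122)*(-78) = -2925/61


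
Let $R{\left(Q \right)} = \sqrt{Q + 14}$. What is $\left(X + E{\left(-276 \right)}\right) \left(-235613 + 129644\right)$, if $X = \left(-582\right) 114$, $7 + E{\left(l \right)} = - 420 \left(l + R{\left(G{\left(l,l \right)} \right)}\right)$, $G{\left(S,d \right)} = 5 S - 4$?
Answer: $-5252353485 + 44506980 i \sqrt{1370} \approx -5.2523 \cdot 10^{9} + 1.6474 \cdot 10^{9} i$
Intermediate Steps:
$G{\left(S,d \right)} = -4 + 5 S$
$R{\left(Q \right)} = \sqrt{14 + Q}$
$E{\left(l \right)} = -7 - 420 l - 420 \sqrt{10 + 5 l}$ ($E{\left(l \right)} = -7 - 420 \left(l + \sqrt{14 + \left(-4 + 5 l\right)}\right) = -7 - 420 \left(l + \sqrt{10 + 5 l}\right) = -7 - \left(420 l + 420 \sqrt{10 + 5 l}\right) = -7 - 420 l - 420 \sqrt{10 + 5 l}$)
$X = -66348$
$\left(X + E{\left(-276 \right)}\right) \left(-235613 + 129644\right) = \left(-66348 - \left(-115913 + 420 \sqrt{10 + 5 \left(-276\right)}\right)\right) \left(-235613 + 129644\right) = \left(-66348 - \left(-115913 + 420 \sqrt{10 - 1380}\right)\right) \left(-105969\right) = \left(-66348 - \left(-115913 + 420 i \sqrt{1370}\right)\right) \left(-105969\right) = \left(-66348 + \left(115913 - 420 i \sqrt{1370}\right)\right) \left(-105969\right) = \left(49565 - 420 i \sqrt{1370}\right) \left(-105969\right) = -5252353485 + 44506980 i \sqrt{1370}$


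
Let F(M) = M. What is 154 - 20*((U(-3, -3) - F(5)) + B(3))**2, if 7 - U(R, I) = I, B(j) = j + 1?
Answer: -1466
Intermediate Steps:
B(j) = 1 + j
U(R, I) = 7 - I
154 - 20*((U(-3, -3) - F(5)) + B(3))**2 = 154 - 20*(((7 - 1*(-3)) - 1*5) + (1 + 3))**2 = 154 - 20*(((7 + 3) - 5) + 4)**2 = 154 - 20*((10 - 5) + 4)**2 = 154 - 20*(5 + 4)**2 = 154 - 20*9**2 = 154 - 20*81 = 154 - 1620 = -1466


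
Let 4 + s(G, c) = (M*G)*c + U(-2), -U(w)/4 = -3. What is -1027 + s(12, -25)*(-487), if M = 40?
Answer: 5839077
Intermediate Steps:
U(w) = 12 (U(w) = -4*(-3) = 12)
s(G, c) = 8 + 40*G*c (s(G, c) = -4 + ((40*G)*c + 12) = -4 + (40*G*c + 12) = -4 + (12 + 40*G*c) = 8 + 40*G*c)
-1027 + s(12, -25)*(-487) = -1027 + (8 + 40*12*(-25))*(-487) = -1027 + (8 - 12000)*(-487) = -1027 - 11992*(-487) = -1027 + 5840104 = 5839077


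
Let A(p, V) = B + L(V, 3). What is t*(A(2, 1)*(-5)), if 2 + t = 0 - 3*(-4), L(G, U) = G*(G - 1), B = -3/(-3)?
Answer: -50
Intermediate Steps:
B = 1 (B = -3*(-⅓) = 1)
L(G, U) = G*(-1 + G)
A(p, V) = 1 + V*(-1 + V)
t = 10 (t = -2 + (0 - 3*(-4)) = -2 + (0 + 12) = -2 + 12 = 10)
t*(A(2, 1)*(-5)) = 10*((1 + 1*(-1 + 1))*(-5)) = 10*((1 + 1*0)*(-5)) = 10*((1 + 0)*(-5)) = 10*(1*(-5)) = 10*(-5) = -50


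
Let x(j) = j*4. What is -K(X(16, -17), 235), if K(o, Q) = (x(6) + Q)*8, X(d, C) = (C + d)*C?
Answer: -2072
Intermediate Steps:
X(d, C) = C*(C + d)
x(j) = 4*j
K(o, Q) = 192 + 8*Q (K(o, Q) = (4*6 + Q)*8 = (24 + Q)*8 = 192 + 8*Q)
-K(X(16, -17), 235) = -(192 + 8*235) = -(192 + 1880) = -1*2072 = -2072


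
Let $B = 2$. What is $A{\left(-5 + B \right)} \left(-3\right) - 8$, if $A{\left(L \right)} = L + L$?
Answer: $10$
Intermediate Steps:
$A{\left(L \right)} = 2 L$
$A{\left(-5 + B \right)} \left(-3\right) - 8 = 2 \left(-5 + 2\right) \left(-3\right) - 8 = 2 \left(-3\right) \left(-3\right) - 8 = \left(-6\right) \left(-3\right) - 8 = 18 - 8 = 10$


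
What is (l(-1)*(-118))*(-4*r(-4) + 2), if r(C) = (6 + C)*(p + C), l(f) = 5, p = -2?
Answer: -29500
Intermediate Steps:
r(C) = (-2 + C)*(6 + C) (r(C) = (6 + C)*(-2 + C) = (-2 + C)*(6 + C))
(l(-1)*(-118))*(-4*r(-4) + 2) = (5*(-118))*(-4*(-12 + (-4)**2 + 4*(-4)) + 2) = -590*(-4*(-12 + 16 - 16) + 2) = -590*(-4*(-12) + 2) = -590*(48 + 2) = -590*50 = -29500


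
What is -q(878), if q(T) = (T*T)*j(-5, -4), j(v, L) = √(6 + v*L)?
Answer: -770884*√26 ≈ -3.9308e+6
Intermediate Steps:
j(v, L) = √(6 + L*v)
q(T) = √26*T² (q(T) = (T*T)*√(6 - 4*(-5)) = T²*√(6 + 20) = T²*√26 = √26*T²)
-q(878) = -√26*878² = -√26*770884 = -770884*√26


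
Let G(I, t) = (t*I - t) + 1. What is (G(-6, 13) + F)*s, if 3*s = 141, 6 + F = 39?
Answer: -2679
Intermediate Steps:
F = 33 (F = -6 + 39 = 33)
s = 47 (s = (⅓)*141 = 47)
G(I, t) = 1 - t + I*t (G(I, t) = (I*t - t) + 1 = (-t + I*t) + 1 = 1 - t + I*t)
(G(-6, 13) + F)*s = ((1 - 1*13 - 6*13) + 33)*47 = ((1 - 13 - 78) + 33)*47 = (-90 + 33)*47 = -57*47 = -2679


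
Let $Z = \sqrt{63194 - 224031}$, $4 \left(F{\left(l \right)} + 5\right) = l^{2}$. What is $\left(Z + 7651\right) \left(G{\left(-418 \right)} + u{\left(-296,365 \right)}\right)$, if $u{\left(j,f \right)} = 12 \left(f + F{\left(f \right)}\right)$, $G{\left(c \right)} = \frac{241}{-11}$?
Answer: $\frac{33998779304}{11} + \frac{4443704 i \sqrt{160837}}{11} \approx 3.0908 \cdot 10^{9} + 1.6201 \cdot 10^{8} i$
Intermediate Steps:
$G{\left(c \right)} = - \frac{241}{11}$ ($G{\left(c \right)} = 241 \left(- \frac{1}{11}\right) = - \frac{241}{11}$)
$F{\left(l \right)} = -5 + \frac{l^{2}}{4}$
$u{\left(j,f \right)} = -60 + 3 f^{2} + 12 f$ ($u{\left(j,f \right)} = 12 \left(f + \left(-5 + \frac{f^{2}}{4}\right)\right) = 12 \left(-5 + f + \frac{f^{2}}{4}\right) = -60 + 3 f^{2} + 12 f$)
$Z = i \sqrt{160837}$ ($Z = \sqrt{-160837} = i \sqrt{160837} \approx 401.04 i$)
$\left(Z + 7651\right) \left(G{\left(-418 \right)} + u{\left(-296,365 \right)}\right) = \left(i \sqrt{160837} + 7651\right) \left(- \frac{241}{11} + \left(-60 + 3 \cdot 365^{2} + 12 \cdot 365\right)\right) = \left(7651 + i \sqrt{160837}\right) \left(- \frac{241}{11} + \left(-60 + 3 \cdot 133225 + 4380\right)\right) = \left(7651 + i \sqrt{160837}\right) \left(- \frac{241}{11} + \left(-60 + 399675 + 4380\right)\right) = \left(7651 + i \sqrt{160837}\right) \left(- \frac{241}{11} + 403995\right) = \left(7651 + i \sqrt{160837}\right) \frac{4443704}{11} = \frac{33998779304}{11} + \frac{4443704 i \sqrt{160837}}{11}$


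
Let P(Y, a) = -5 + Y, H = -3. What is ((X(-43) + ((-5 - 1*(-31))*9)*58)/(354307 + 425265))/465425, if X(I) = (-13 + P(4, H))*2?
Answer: 3386/90708074525 ≈ 3.7329e-8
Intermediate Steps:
X(I) = -28 (X(I) = (-13 + (-5 + 4))*2 = (-13 - 1)*2 = -14*2 = -28)
((X(-43) + ((-5 - 1*(-31))*9)*58)/(354307 + 425265))/465425 = ((-28 + ((-5 - 1*(-31))*9)*58)/(354307 + 425265))/465425 = ((-28 + ((-5 + 31)*9)*58)/779572)*(1/465425) = ((-28 + (26*9)*58)*(1/779572))*(1/465425) = ((-28 + 234*58)*(1/779572))*(1/465425) = ((-28 + 13572)*(1/779572))*(1/465425) = (13544*(1/779572))*(1/465425) = (3386/194893)*(1/465425) = 3386/90708074525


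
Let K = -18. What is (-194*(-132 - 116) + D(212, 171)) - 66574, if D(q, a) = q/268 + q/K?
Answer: -11139211/603 ≈ -18473.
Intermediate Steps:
D(q, a) = -125*q/2412 (D(q, a) = q/268 + q/(-18) = q*(1/268) + q*(-1/18) = q/268 - q/18 = -125*q/2412)
(-194*(-132 - 116) + D(212, 171)) - 66574 = (-194*(-132 - 116) - 125/2412*212) - 66574 = (-194*(-248) - 6625/603) - 66574 = (48112 - 6625/603) - 66574 = 29004911/603 - 66574 = -11139211/603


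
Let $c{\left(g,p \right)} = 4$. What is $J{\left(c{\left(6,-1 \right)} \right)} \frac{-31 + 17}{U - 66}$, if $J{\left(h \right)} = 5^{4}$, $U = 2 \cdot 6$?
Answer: $\frac{4375}{27} \approx 162.04$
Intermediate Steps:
$U = 12$
$J{\left(h \right)} = 625$
$J{\left(c{\left(6,-1 \right)} \right)} \frac{-31 + 17}{U - 66} = 625 \frac{-31 + 17}{12 - 66} = 625 \left(- \frac{14}{-54}\right) = 625 \left(\left(-14\right) \left(- \frac{1}{54}\right)\right) = 625 \cdot \frac{7}{27} = \frac{4375}{27}$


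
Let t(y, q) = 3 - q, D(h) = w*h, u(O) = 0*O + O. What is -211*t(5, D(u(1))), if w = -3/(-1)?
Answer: 0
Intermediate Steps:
w = 3 (w = -3*(-1) = 3)
u(O) = O (u(O) = 0 + O = O)
D(h) = 3*h
-211*t(5, D(u(1))) = -211*(3 - 3) = -211*0 = 0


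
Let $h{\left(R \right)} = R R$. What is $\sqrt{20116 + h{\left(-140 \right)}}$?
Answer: $2 \sqrt{9929} \approx 199.29$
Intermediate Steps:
$h{\left(R \right)} = R^{2}$
$\sqrt{20116 + h{\left(-140 \right)}} = \sqrt{20116 + \left(-140\right)^{2}} = \sqrt{20116 + 19600} = \sqrt{39716} = 2 \sqrt{9929}$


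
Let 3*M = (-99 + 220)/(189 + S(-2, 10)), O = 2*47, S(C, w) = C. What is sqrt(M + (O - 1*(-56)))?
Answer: sqrt(390711)/51 ≈ 12.256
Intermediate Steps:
O = 94
M = 11/51 (M = ((-99 + 220)/(189 - 2))/3 = (121/187)/3 = (121*(1/187))/3 = (1/3)*(11/17) = 11/51 ≈ 0.21569)
sqrt(M + (O - 1*(-56))) = sqrt(11/51 + (94 - 1*(-56))) = sqrt(11/51 + (94 + 56)) = sqrt(11/51 + 150) = sqrt(7661/51) = sqrt(390711)/51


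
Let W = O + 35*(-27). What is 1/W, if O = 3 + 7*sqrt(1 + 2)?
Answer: -314/295739 - 7*sqrt(3)/887217 ≈ -0.0010754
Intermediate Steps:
O = 3 + 7*sqrt(3) ≈ 15.124
W = -942 + 7*sqrt(3) (W = (3 + 7*sqrt(3)) + 35*(-27) = (3 + 7*sqrt(3)) - 945 = -942 + 7*sqrt(3) ≈ -929.88)
1/W = 1/(-942 + 7*sqrt(3))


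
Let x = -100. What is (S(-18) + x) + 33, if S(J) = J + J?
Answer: -103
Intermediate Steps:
S(J) = 2*J
(S(-18) + x) + 33 = (2*(-18) - 100) + 33 = (-36 - 100) + 33 = -136 + 33 = -103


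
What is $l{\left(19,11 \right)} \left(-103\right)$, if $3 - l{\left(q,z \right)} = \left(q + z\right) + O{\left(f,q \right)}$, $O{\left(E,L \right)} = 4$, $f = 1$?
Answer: $3193$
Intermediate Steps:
$l{\left(q,z \right)} = -1 - q - z$ ($l{\left(q,z \right)} = 3 - \left(\left(q + z\right) + 4\right) = 3 - \left(4 + q + z\right) = -1 - q - z$)
$l{\left(19,11 \right)} \left(-103\right) = \left(-1 - 19 - 11\right) \left(-103\right) = \left(-31\right) \left(-103\right) = 3193$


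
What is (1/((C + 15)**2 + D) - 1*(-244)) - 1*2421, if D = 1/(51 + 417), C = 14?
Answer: -856842785/393589 ≈ -2177.0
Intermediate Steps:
D = 1/468 ≈ 0.0021368
(1/((C + 15)**2 + D) - 1*(-244)) - 1*2421 = (1/((14 + 15)**2 + 1/468) - 1*(-244)) - 1*2421 = (1/(29**2 + 1/468) + 244) - 2421 = (1/(841 + 1/468) + 244) - 2421 = (1/(393589/468) + 244) - 2421 = (468/393589 + 244) - 2421 = 96036184/393589 - 2421 = -856842785/393589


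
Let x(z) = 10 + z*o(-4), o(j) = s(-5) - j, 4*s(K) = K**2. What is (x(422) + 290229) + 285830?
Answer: 1160789/2 ≈ 5.8039e+5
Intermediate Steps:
s(K) = K**2/4
o(j) = 25/4 - j (o(j) = (1/4)*(-5)**2 - j = (1/4)*25 - j = 25/4 - j)
x(z) = 10 + 41*z/4 (x(z) = 10 + z*(25/4 - 1*(-4)) = 10 + z*(25/4 + 4) = 10 + z*(41/4) = 10 + 41*z/4)
(x(422) + 290229) + 285830 = ((10 + (41/4)*422) + 290229) + 285830 = ((10 + 8651/2) + 290229) + 285830 = (8671/2 + 290229) + 285830 = 589129/2 + 285830 = 1160789/2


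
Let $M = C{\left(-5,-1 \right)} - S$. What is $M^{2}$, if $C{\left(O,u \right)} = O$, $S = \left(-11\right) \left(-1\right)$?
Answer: $256$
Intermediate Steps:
$S = 11$
$M = -16$ ($M = -5 - 11 = -16$)
$M^{2} = \left(-16\right)^{2} = 256$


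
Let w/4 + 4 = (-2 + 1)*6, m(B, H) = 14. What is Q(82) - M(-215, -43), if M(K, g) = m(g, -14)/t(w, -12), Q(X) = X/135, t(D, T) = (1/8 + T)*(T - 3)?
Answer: 6782/12825 ≈ 0.52881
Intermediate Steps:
w = -40 (w = -16 + 4*((-2 + 1)*6) = -16 + 4*(-1*6) = -16 + 4*(-6) = -16 - 24 = -40)
t(D, T) = (-3 + T)*(⅛ + T) (t(D, T) = (⅛ + T)*(-3 + T) = (-3 + T)*(⅛ + T))
Q(X) = X/135 (Q(X) = X*(1/135) = X/135)
M(K, g) = 112/1425 (M(K, g) = 14/(-3/8 + (-12)² - 23/8*(-12)) = 14/(-3/8 + 144 + 69/2) = 14/(1425/8) = 14*(8/1425) = 112/1425)
Q(82) - M(-215, -43) = (1/135)*82 - 1*112/1425 = 82/135 - 112/1425 = 6782/12825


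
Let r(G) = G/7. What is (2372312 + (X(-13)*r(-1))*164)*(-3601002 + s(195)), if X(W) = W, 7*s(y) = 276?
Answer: -418641470033208/49 ≈ -8.5437e+12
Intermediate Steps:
r(G) = G/7 (r(G) = G*(⅐) = G/7)
s(y) = 276/7 (s(y) = (⅐)*276 = 276/7)
(2372312 + (X(-13)*r(-1))*164)*(-3601002 + s(195)) = (2372312 - 13*(-1)/7*164)*(-3601002 + 276/7) = (2372312 - 13*(-⅐)*164)*(-25206738/7) = (2372312 + (13/7)*164)*(-25206738/7) = (2372312 + 2132/7)*(-25206738/7) = (16608316/7)*(-25206738/7) = -418641470033208/49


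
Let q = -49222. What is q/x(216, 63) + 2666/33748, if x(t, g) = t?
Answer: -207571025/911196 ≈ -227.80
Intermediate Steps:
q/x(216, 63) + 2666/33748 = -49222/216 + 2666/33748 = -49222*1/216 + 2666*(1/33748) = -24611/108 + 1333/16874 = -207571025/911196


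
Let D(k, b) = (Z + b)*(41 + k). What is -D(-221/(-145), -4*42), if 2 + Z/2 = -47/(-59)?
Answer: 61992964/8555 ≈ 7246.4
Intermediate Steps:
Z = -142/59 (Z = -4 + 2*(-47/(-59)) = -4 + 2*(-47*(-1/59)) = -4 + 2*(47/59) = -4 + 94/59 = -142/59 ≈ -2.4068)
D(k, b) = (41 + k)*(-142/59 + b) (D(k, b) = (-142/59 + b)*(41 + k) = (41 + k)*(-142/59 + b))
-D(-221/(-145), -4*42) = -(-5822/59 + 41*(-4*42) - (-31382)/(59*(-145)) + (-4*42)*(-221/(-145))) = -(-5822/59 + 41*(-168) - (-31382)*(-1)/(59*145) - (-37128)*(-1)/145) = -(-5822/59 - 6888 - 142/59*221/145 - 168*221/145) = -(-5822/59 - 6888 - 31382/8555 - 37128/145) = -1*(-61992964/8555) = 61992964/8555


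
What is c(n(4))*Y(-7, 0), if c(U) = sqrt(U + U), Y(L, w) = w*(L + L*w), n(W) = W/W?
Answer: 0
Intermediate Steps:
n(W) = 1
c(U) = sqrt(2)*sqrt(U) (c(U) = sqrt(2*U) = sqrt(2)*sqrt(U))
c(n(4))*Y(-7, 0) = (sqrt(2)*sqrt(1))*(-7*0*(1 + 0)) = (sqrt(2)*1)*(-7*0*1) = sqrt(2)*0 = 0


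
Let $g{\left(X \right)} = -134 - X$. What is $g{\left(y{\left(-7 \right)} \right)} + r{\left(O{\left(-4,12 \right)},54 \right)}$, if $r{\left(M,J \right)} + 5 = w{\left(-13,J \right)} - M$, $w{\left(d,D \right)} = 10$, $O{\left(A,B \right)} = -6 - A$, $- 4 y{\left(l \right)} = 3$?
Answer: $- \frac{505}{4} \approx -126.25$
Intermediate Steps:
$y{\left(l \right)} = - \frac{3}{4}$ ($y{\left(l \right)} = \left(- \frac{1}{4}\right) 3 = - \frac{3}{4}$)
$r{\left(M,J \right)} = 5 - M$ ($r{\left(M,J \right)} = -5 - \left(-10 + M\right) = 5 - M$)
$g{\left(y{\left(-7 \right)} \right)} + r{\left(O{\left(-4,12 \right)},54 \right)} = \left(-134 - - \frac{3}{4}\right) + \left(5 - \left(-6 - -4\right)\right) = \left(-134 + \frac{3}{4}\right) + \left(5 - \left(-6 + 4\right)\right) = - \frac{533}{4} + \left(5 - -2\right) = - \frac{533}{4} + \left(5 + 2\right) = - \frac{533}{4} + 7 = - \frac{505}{4}$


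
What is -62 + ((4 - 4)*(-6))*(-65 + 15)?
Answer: -62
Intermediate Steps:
-62 + ((4 - 4)*(-6))*(-65 + 15) = -62 + (0*(-6))*(-50) = -62 + 0*(-50) = -62 + 0 = -62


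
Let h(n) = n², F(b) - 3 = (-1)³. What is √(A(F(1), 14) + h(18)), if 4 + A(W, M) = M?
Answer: √334 ≈ 18.276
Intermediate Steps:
F(b) = 2 (F(b) = 3 + (-1)³ = 3 - 1 = 2)
A(W, M) = -4 + M
√(A(F(1), 14) + h(18)) = √((-4 + 14) + 18²) = √(10 + 324) = √334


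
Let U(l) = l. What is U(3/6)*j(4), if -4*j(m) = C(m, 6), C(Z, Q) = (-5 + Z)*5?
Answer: 5/8 ≈ 0.62500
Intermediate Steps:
C(Z, Q) = -25 + 5*Z
j(m) = 25/4 - 5*m/4 (j(m) = -(-25 + 5*m)/4 = 25/4 - 5*m/4)
U(3/6)*j(4) = (3/6)*(25/4 - 5/4*4) = (3*(1/6))*(25/4 - 5) = (1/2)*(5/4) = 5/8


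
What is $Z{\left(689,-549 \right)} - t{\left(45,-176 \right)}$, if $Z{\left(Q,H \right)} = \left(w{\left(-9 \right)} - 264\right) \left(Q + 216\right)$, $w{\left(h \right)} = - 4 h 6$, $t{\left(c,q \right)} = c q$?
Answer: $-35520$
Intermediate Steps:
$w{\left(h \right)} = - 24 h$
$Z{\left(Q,H \right)} = -10368 - 48 Q$ ($Z{\left(Q,H \right)} = \left(\left(-24\right) \left(-9\right) - 264\right) \left(Q + 216\right) = \left(216 - 264\right) \left(216 + Q\right) = - 48 \left(216 + Q\right) = -10368 - 48 Q$)
$Z{\left(689,-549 \right)} - t{\left(45,-176 \right)} = \left(-10368 - 33072\right) - 45 \left(-176\right) = \left(-10368 - 33072\right) - -7920 = -43440 + 7920 = -35520$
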